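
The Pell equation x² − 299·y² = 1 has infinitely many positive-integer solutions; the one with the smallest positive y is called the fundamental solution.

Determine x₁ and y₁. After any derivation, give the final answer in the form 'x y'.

415 24

√299 → a₀=17, period (3,2,3,34); ℓ=4 even so k=3
k=0  a_k=17  p_k/q_k = 17/1
k=1  a_k=3  p_k/q_k = 52/3
k=2  a_k=2  p_k/q_k = 121/7
k=3  a_k=3  p_k/q_k = 415/24
fundamental: x₁=415, y₁=24  (since 172225 − 299·576 = 1)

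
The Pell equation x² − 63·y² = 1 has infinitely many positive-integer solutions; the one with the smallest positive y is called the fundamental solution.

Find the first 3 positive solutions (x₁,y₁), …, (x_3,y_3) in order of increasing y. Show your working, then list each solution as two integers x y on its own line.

[7; 1,14] for √63; ℓ=2 ⇒ convergent index 1
i=0: a=7 ⇒ p=7, q=1
i=1: a=1 ⇒ p=8, q=1
fundamental: x₁=8, y₁=1  (since 64 − 63·1 = 1)
(8+1√63)^2 = 127 + 16√63
(8+1√63)^3 = 2024 + 255√63

8 1
127 16
2024 255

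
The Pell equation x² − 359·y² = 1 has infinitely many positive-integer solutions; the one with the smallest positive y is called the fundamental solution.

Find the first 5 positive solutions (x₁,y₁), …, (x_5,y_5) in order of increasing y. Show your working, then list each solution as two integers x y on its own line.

d=359: √d = [18; 1,17,1,36] (ℓ=4, even), read p_3/q_3
a_0=18:  p_0=18·1+0=18,  q_0=18·0+1=1
a_1=1:  p_1=1·18+1=19,  q_1=1·1+0=1
a_2=17:  p_2=17·19+18=341,  q_2=17·1+1=18
a_3=1:  p_3=1·341+19=360,  q_3=1·18+1=19
(x₁, y₁) = (360, 19);  360² − 359·19² = 1 ✓
k=2:  x_2 = 360·360+359·19·19 = 259199,  y_2 = 360·19+19·360 = 13680
k=3:  x_3 = 360·259199+359·19·13680 = 186622920,  y_3 = 360·13680+19·259199 = 9849581
k=4:  x_4 = 360·186622920+359·19·9849581 = 134368243201,  y_4 = 360·9849581+19·186622920 = 7091684640
k=5:  x_5 = 360·134368243201+359·19·7091684640 = 96744948481800,  y_5 = 360·7091684640+19·134368243201 = 5106003091219

360 19
259199 13680
186622920 9849581
134368243201 7091684640
96744948481800 5106003091219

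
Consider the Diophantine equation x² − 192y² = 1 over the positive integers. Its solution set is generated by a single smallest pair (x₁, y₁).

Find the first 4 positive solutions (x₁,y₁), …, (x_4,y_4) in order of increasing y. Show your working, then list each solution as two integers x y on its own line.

97 7
18817 1358
3650401 263445
708158977 51106972

[13; 1,5,1,26] for √192; ℓ=4 ⇒ convergent index 3
step 0: (13, 1)  from 13·(1,0) + (0,1)
step 1: (14, 1)  from 1·(13,1) + (1,0)
step 2: (83, 6)  from 5·(14,1) + (13,1)
step 3: (97, 7)  from 1·(83,6) + (14,1)
→ (97, 7).  Check: 97²=9409, 192·7²=9408, difference 1.
(97+7√192)^2 = 18817 + 1358√192
(97+7√192)^3 = 3650401 + 263445√192
(97+7√192)^4 = 708158977 + 51106972√192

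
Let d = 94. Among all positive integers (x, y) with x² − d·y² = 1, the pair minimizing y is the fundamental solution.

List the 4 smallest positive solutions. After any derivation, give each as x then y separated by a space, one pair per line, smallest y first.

√94 → a₀=9, period (1,2,3,1,1,…,2,1,18); ℓ=16 even so k=15
k=0  a_k=9  p_k/q_k = 9/1
k=1  a_k=1  p_k/q_k = 10/1
k=2  a_k=2  p_k/q_k = 29/3
k=3  a_k=3  p_k/q_k = 97/10
k=4  a_k=1  p_k/q_k = 126/13
k=5  a_k=1  p_k/q_k = 223/23
k=6  a_k=5  p_k/q_k = 1241/128
k=7  a_k=1  p_k/q_k = 1464/151
…
k=9  a_k=1  p_k/q_k = 14417/1487
k=10  a_k=5  p_k/q_k = 85038/8771
k=11  a_k=1  p_k/q_k = 99455/10258
k=12  a_k=1  p_k/q_k = 184493/19029
k=13  a_k=3  p_k/q_k = 652934/67345
k=14  a_k=2  p_k/q_k = 1490361/153719
k=15  a_k=1  p_k/q_k = 2143295/221064
fundamental: x₁=2143295, y₁=221064  (since 4593713457025 − 94·48869292096 = 1)
(2143295+221064√94)^2 = 9187426914049 + 947610731760√94
(2143295+221064√94)^3 = 39382732335491159615 + 4062018686654877336√94
(2143295+221064√94)^4 = 168817626601983862467148801 + 17412208682026983028992480√94

2143295 221064
9187426914049 947610731760
39382732335491159615 4062018686654877336
168817626601983862467148801 17412208682026983028992480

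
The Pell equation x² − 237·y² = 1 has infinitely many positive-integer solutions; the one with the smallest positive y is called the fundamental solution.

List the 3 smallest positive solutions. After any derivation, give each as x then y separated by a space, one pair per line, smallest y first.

[15; 2,1,1,7,10,7,1,1,2,30] for √237; ℓ=10 ⇒ convergent index 9
i=0: a=15 ⇒ p=15, q=1
i=1: a=2 ⇒ p=31, q=2
i=2: a=1 ⇒ p=46, q=3
…
i=4: a=7 ⇒ p=585, q=38
i=5: a=10 ⇒ p=5927, q=385
…
i=8: a=1 ⇒ p=90075, q=5851
i=9: a=2 ⇒ p=228151, q=14820
(x₁, y₁) = (228151, 14820);  228151² − 237·14820² = 1 ✓
(x_2, y_2) = (228151·228151 + 237·14820·14820, 228151·14820 + 14820·228151) = (104105757601, 6762395640)
(x_3, y_3) = (228151·104105757601 + 237·14820·6762395640, 228151·6762395640 + 14820·104105757601) = (47503665404623351, 3085694655308460)

228151 14820
104105757601 6762395640
47503665404623351 3085694655308460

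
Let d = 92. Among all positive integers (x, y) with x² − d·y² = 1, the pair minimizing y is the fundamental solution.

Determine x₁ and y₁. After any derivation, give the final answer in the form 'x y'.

d=92: √d = [9; 1,1,2,4,2,1,1,18] (ℓ=8, even), read p_7/q_7
a_0=9:  p_0=9·1+0=9,  q_0=9·0+1=1
…
a_2=1:  p_2=1·10+9=19,  q_2=1·1+1=2
a_3=2:  p_3=2·19+10=48,  q_3=2·2+1=5
…
a_6=1:  p_6=1·470+211=681,  q_6=1·49+22=71
a_7=1:  p_7=1·681+470=1151,  q_7=1·71+49=120
fundamental: x₁=1151, y₁=120  (since 1324801 − 92·14400 = 1)

1151 120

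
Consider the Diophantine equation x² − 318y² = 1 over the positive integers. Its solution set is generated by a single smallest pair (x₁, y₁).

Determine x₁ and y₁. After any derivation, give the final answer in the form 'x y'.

[17; 1,4,1,34] for √318; ℓ=4 ⇒ convergent index 3
k=0  a_k=17  p_k/q_k = 17/1
k=1  a_k=1  p_k/q_k = 18/1
k=2  a_k=4  p_k/q_k = 89/5
k=3  a_k=1  p_k/q_k = 107/6
(x₁, y₁) = (107, 6);  107² − 318·6² = 1 ✓

107 6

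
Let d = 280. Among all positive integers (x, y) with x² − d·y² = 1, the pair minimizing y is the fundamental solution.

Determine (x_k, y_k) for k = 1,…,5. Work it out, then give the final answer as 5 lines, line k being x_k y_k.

251 15
126001 7530
63252251 3780045
31752504001 1897575060
15939693756251 952578900075

d=280: √d = [16; 1,2,1,2,1,32] (ℓ=6, even), read p_5/q_5
step 0: (16, 1)  from 16·(1,0) + (0,1)
step 1: (17, 1)  from 1·(16,1) + (1,0)
step 2: (50, 3)  from 2·(17,1) + (16,1)
step 3: (67, 4)  from 1·(50,3) + (17,1)
step 4: (184, 11)  from 2·(67,4) + (50,3)
step 5: (251, 15)  from 1·(184,11) + (67,4)
fundamental: x₁=251, y₁=15  (since 63001 − 280·225 = 1)
(251+15√280)^2 = 126001 + 7530√280
(251+15√280)^3 = 63252251 + 3780045√280
(251+15√280)^4 = 31752504001 + 1897575060√280
(251+15√280)^5 = 15939693756251 + 952578900075√280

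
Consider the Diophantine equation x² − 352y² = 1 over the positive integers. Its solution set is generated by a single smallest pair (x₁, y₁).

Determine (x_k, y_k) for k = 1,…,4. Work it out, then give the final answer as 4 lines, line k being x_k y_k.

√352 → a₀=18, period (1,3,5,9,5,3,1,36); ℓ=8 even so k=7
step 0: (18, 1)  from 18·(1,0) + (0,1)
step 1: (19, 1)  from 1·(18,1) + (1,0)
step 2: (75, 4)  from 3·(19,1) + (18,1)
step 3: (394, 21)  from 5·(75,4) + (19,1)
…
step 5: (18499, 986)  from 5·(3621,193) + (394,21)
step 6: (59118, 3151)  from 3·(18499,986) + (3621,193)
step 7: (77617, 4137)  from 1·(59118,3151) + (18499,986)
fundamental: x₁=77617, y₁=4137  (since 6024398689 − 352·17114769 = 1)
k=2:  x_2 = 77617·77617+352·4137·4137 = 12048797377,  y_2 = 77617·4137+4137·77617 = 642203058
k=3:  x_3 = 77617·12048797377+352·4137·642203058 = 1870383011943601,  y_3 = 77617·642203058+4137·12048797377 = 99691749501435
k=4:  x_4 = 77617·1870383011943601+352·4137·99691749501435 = 290347036464004160257,  y_4 = 77617·99691749501435+4137·1870383011943601 = 15475549041463557732

77617 4137
12048797377 642203058
1870383011943601 99691749501435
290347036464004160257 15475549041463557732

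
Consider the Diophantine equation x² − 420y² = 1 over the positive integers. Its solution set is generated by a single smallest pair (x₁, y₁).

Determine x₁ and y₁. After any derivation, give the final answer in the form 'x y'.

d=420: √d = [20; 2,40] (ℓ=2, even), read p_1/q_1
step 0: (20, 1)  from 20·(1,0) + (0,1)
step 1: (41, 2)  from 2·(20,1) + (1,0)
fundamental: x₁=41, y₁=2  (since 1681 − 420·4 = 1)

41 2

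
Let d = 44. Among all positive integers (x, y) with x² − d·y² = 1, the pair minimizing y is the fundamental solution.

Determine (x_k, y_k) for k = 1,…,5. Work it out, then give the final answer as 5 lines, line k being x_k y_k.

199 30
79201 11940
31521799 4752090
12545596801 1891319880
4993116004999 752740560150

√44 = [6; 1,1,1,2,1,1,1,12, …], period ℓ=8 (even) → k=7
k=0  a_k=6  p_k/q_k = 6/1
…
k=6  a_k=1  p_k/q_k = 126/19
k=7  a_k=1  p_k/q_k = 199/30
(x₁, y₁) = (199, 30);  199² − 44·30² = 1 ✓
n=2: (199,30)∘(199,30) = (199·199+44·30·30, 199·30+30·199) = (79201,11940)
n=3: (79201,11940)∘(199,30) = (199·79201+44·30·11940, 199·11940+30·79201) = (31521799,4752090)
n=4: (31521799,4752090)∘(199,30) = (199·31521799+44·30·4752090, 199·4752090+30·31521799) = (12545596801,1891319880)
n=5: (12545596801,1891319880)∘(199,30) = (199·12545596801+44·30·1891319880, 199·1891319880+30·12545596801) = (4993116004999,752740560150)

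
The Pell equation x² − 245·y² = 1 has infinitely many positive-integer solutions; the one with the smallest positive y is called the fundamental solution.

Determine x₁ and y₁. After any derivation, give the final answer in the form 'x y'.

51841 3312

√245 = [15; 1,1,1,7,6,7,1,1,1,30, …], period ℓ=10 (even) → k=9
step 0: (15, 1)  from 15·(1,0) + (0,1)
step 1: (16, 1)  from 1·(15,1) + (1,0)
step 2: (31, 2)  from 1·(16,1) + (15,1)
step 3: (47, 3)  from 1·(31,2) + (16,1)
step 4: (360, 23)  from 7·(47,3) + (31,2)
step 5: (2207, 141)  from 6·(360,23) + (47,3)
step 6: (15809, 1010)  from 7·(2207,141) + (360,23)
…
step 8: (33825, 2161)  from 1·(18016,1151) + (15809,1010)
step 9: (51841, 3312)  from 1·(33825,2161) + (18016,1151)
→ (51841, 3312).  Check: 51841²=2687489281, 245·3312²=2687489280, difference 1.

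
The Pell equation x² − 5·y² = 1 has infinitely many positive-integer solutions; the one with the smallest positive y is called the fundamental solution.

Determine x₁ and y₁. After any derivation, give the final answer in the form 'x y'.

9 4

√5 = [2; 4, …], period ℓ=1 (odd) → k=1
k=0  a_k=2  p_k/q_k = 2/1
k=1  a_k=4  p_k/q_k = 9/4
→ (9, 4).  Check: 9²=81, 5·4²=80, difference 1.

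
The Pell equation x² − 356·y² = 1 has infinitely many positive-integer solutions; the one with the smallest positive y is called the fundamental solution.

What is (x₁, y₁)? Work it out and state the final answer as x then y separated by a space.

500001 26500

√356 = [18; 1,6,1,1,2,…,6,1,36, …], period ℓ=14 (even) → k=13
step 0: (18, 1)  from 18·(1,0) + (0,1)
…
step 6: (1000, 53)  from 1·(717,38) + (283,15)
…
step 8: (9717, 515)  from 1·(8717,462) + (1000,53)
step 9: (28151, 1492)  from 2·(9717,515) + (8717,462)
…
step 11: (66019, 3499)  from 1·(37868,2007) + (28151,1492)
step 12: (433982, 23001)  from 6·(66019,3499) + (37868,2007)
step 13: (500001, 26500)  from 1·(433982,23001) + (66019,3499)
fundamental: x₁=500001, y₁=26500  (since 250001000001 − 356·702250000 = 1)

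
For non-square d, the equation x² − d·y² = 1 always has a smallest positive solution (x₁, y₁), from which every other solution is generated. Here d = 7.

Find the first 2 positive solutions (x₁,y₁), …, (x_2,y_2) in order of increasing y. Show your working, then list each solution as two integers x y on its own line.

8 3
127 48

√7 = [2; 1,1,1,4, …], period ℓ=4 (even) → k=3
k=0  a_k=2  p_k/q_k = 2/1
k=1  a_k=1  p_k/q_k = 3/1
k=2  a_k=1  p_k/q_k = 5/2
k=3  a_k=1  p_k/q_k = 8/3
(x₁, y₁) = (8, 3);  8² − 7·3² = 1 ✓
k=2:  x_2 = 8·8+7·3·3 = 127,  y_2 = 8·3+3·8 = 48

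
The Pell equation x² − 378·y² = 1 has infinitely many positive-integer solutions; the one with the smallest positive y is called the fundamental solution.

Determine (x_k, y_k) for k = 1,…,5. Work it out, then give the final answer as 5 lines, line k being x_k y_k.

8749 450
153090001 7874100
2678768828749 137781001350
46873096812360001 2410891953748200
820185445343906468749 42185787268905002250

√378 = [19; 2,3,1,4,1,3,2,38, …], period ℓ=8 (even) → k=7
a_0=19:  p_0=19·1+0=19,  q_0=19·0+1=1
…
a_3=1:  p_3=1·136+39=175,  q_3=1·7+2=9
…
a_6=3:  p_6=3·1011+836=3869,  q_6=3·52+43=199
a_7=2:  p_7=2·3869+1011=8749,  q_7=2·199+52=450
fundamental: x₁=8749, y₁=450  (since 76545001 − 378·202500 = 1)
(x_2, y_2) = (8749·8749 + 378·450·450, 8749·450 + 450·8749) = (153090001, 7874100)
(x_3, y_3) = (8749·153090001 + 378·450·7874100, 8749·7874100 + 450·153090001) = (2678768828749, 137781001350)
(x_4, y_4) = (8749·2678768828749 + 378·450·137781001350, 8749·137781001350 + 450·2678768828749) = (46873096812360001, 2410891953748200)
(x_5, y_5) = (8749·46873096812360001 + 378·450·2410891953748200, 8749·2410891953748200 + 450·46873096812360001) = (820185445343906468749, 42185787268905002250)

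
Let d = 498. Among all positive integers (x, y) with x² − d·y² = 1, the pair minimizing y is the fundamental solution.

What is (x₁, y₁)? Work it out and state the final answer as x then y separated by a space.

√498 → a₀=22, period (3,6,22,6,3,44); ℓ=6 even so k=5
a_0=22:  p_0=22·1+0=22,  q_0=22·0+1=1
…
a_2=6:  p_2=6·67+22=424,  q_2=6·3+1=19
a_3=22:  p_3=22·424+67=9395,  q_3=22·19+3=421
a_4=6:  p_4=6·9395+424=56794,  q_4=6·421+19=2545
a_5=3:  p_5=3·56794+9395=179777,  q_5=3·2545+421=8056
→ (179777, 8056).  Check: 179777²=32319769729, 498·8056²=32319769728, difference 1.

179777 8056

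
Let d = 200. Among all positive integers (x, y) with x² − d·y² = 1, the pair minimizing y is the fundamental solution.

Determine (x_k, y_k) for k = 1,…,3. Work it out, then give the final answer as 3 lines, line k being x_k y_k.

99 7
19601 1386
3880899 274421

√200 → a₀=14, period (7,28); ℓ=2 even so k=1
a_0=14:  p_0=14·1+0=14,  q_0=14·0+1=1
a_1=7:  p_1=7·14+1=99,  q_1=7·1+0=7
(x₁, y₁) = (99, 7);  99² − 200·7² = 1 ✓
(99+7√200)^2 = 19601 + 1386√200
(99+7√200)^3 = 3880899 + 274421√200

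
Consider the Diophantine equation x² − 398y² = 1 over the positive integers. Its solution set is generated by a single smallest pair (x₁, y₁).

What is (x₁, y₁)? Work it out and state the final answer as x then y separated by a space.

√398 → a₀=19, period (1,18,1,38); ℓ=4 even so k=3
k=0  a_k=19  p_k/q_k = 19/1
…
k=2  a_k=18  p_k/q_k = 379/19
k=3  a_k=1  p_k/q_k = 399/20
(x₁, y₁) = (399, 20);  399² − 398·20² = 1 ✓

399 20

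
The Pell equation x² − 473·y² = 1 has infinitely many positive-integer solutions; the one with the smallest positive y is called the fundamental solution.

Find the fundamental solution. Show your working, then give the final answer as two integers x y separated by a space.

87 4

d=473: √d = [21; 1,2,1,42] (ℓ=4, even), read p_3/q_3
i=0: a=21 ⇒ p=21, q=1
i=1: a=1 ⇒ p=22, q=1
i=2: a=2 ⇒ p=65, q=3
i=3: a=1 ⇒ p=87, q=4
(x₁, y₁) = (87, 4);  87² − 473·4² = 1 ✓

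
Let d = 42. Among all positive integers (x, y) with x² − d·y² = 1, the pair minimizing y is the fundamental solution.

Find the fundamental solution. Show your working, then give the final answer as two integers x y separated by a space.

√42 = [6; 2,12, …], period ℓ=2 (even) → k=1
k=0  a_k=6  p_k/q_k = 6/1
k=1  a_k=2  p_k/q_k = 13/2
(x₁, y₁) = (13, 2);  13² − 42·2² = 1 ✓

13 2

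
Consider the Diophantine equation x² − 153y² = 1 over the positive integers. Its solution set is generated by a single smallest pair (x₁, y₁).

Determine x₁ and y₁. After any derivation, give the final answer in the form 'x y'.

2177 176

√153 = [12; 2,1,2,2,2,1,2,24, …], period ℓ=8 (even) → k=7
step 0: (12, 1)  from 12·(1,0) + (0,1)
step 1: (25, 2)  from 2·(12,1) + (1,0)
step 2: (37, 3)  from 1·(25,2) + (12,1)
…
step 4: (235, 19)  from 2·(99,8) + (37,3)
…
step 6: (804, 65)  from 1·(569,46) + (235,19)
step 7: (2177, 176)  from 2·(804,65) + (569,46)
(x₁, y₁) = (2177, 176);  2177² − 153·176² = 1 ✓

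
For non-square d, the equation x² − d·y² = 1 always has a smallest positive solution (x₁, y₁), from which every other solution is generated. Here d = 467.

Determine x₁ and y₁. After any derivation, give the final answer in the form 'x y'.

[21; 1,1,1,1,3,…,1,1,42] for √467; ℓ=14 ⇒ convergent index 13
a_0=21:  p_0=21·1+0=21,  q_0=21·0+1=1
…
a_2=1:  p_2=1·22+21=43,  q_2=1·1+1=2
a_3=1:  p_3=1·43+22=65,  q_3=1·2+1=3
…
a_5=3:  p_5=3·108+65=389,  q_5=3·5+3=18
a_6=3:  p_6=3·389+108=1275,  q_6=3·18+5=59
a_7=21:  p_7=21·1275+389=27164,  q_7=21·59+18=1257
a_8=3:  p_8=3·27164+1275=82767,  q_8=3·1257+59=3830
…
a_11=1:  p_11=1·358232+275465=633697,  q_11=1·16577+12747=29324
a_12=1:  p_12=1·633697+358232=991929,  q_12=1·29324+16577=45901
a_13=1:  p_13=1·991929+633697=1625626,  q_13=1·45901+29324=75225
fundamental: x₁=1625626, y₁=75225  (since 2642659891876 − 467·5658800625 = 1)

1625626 75225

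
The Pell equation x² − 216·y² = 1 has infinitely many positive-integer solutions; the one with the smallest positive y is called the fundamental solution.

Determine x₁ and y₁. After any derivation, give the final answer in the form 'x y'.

485 33

√216 → a₀=14, period (1,2,3,2,1,28); ℓ=6 even so k=5
k=0  a_k=14  p_k/q_k = 14/1
…
k=2  a_k=2  p_k/q_k = 44/3
k=3  a_k=3  p_k/q_k = 147/10
k=4  a_k=2  p_k/q_k = 338/23
k=5  a_k=1  p_k/q_k = 485/33
fundamental: x₁=485, y₁=33  (since 235225 − 216·1089 = 1)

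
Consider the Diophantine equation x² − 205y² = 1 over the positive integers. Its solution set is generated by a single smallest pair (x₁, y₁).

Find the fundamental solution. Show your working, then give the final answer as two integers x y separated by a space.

[14; 3,6,1,4,1,6,3,28] for √205; ℓ=8 ⇒ convergent index 7
a_0=14:  p_0=14·1+0=14,  q_0=14·0+1=1
a_1=3:  p_1=3·14+1=43,  q_1=3·1+0=3
…
a_3=1:  p_3=1·272+43=315,  q_3=1·19+3=22
a_4=4:  p_4=4·315+272=1532,  q_4=4·22+19=107
a_5=1:  p_5=1·1532+315=1847,  q_5=1·107+22=129
a_6=6:  p_6=6·1847+1532=12614,  q_6=6·129+107=881
a_7=3:  p_7=3·12614+1847=39689,  q_7=3·881+129=2772
→ (39689, 2772).  Check: 39689²=1575216721, 205·2772²=1575216720, difference 1.

39689 2772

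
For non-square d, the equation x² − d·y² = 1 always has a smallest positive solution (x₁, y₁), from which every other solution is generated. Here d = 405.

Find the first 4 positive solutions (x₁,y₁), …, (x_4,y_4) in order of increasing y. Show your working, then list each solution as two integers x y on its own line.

161 8
51841 2576
16692641 829464
5374978561 267084832

√405 → a₀=20, period (8,40); ℓ=2 even so k=1
i=0: a=20 ⇒ p=20, q=1
i=1: a=8 ⇒ p=161, q=8
(x₁, y₁) = (161, 8);  161² − 405·8² = 1 ✓
n=2: (161,8)∘(161,8) = (161·161+405·8·8, 161·8+8·161) = (51841,2576)
n=3: (51841,2576)∘(161,8) = (161·51841+405·8·2576, 161·2576+8·51841) = (16692641,829464)
n=4: (16692641,829464)∘(161,8) = (161·16692641+405·8·829464, 161·829464+8·16692641) = (5374978561,267084832)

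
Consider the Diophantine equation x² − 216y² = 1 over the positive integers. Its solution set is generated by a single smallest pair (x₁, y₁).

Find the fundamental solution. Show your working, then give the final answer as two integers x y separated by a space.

485 33

[14; 1,2,3,2,1,28] for √216; ℓ=6 ⇒ convergent index 5
k=0  a_k=14  p_k/q_k = 14/1
k=1  a_k=1  p_k/q_k = 15/1
…
k=4  a_k=2  p_k/q_k = 338/23
k=5  a_k=1  p_k/q_k = 485/33
fundamental: x₁=485, y₁=33  (since 235225 − 216·1089 = 1)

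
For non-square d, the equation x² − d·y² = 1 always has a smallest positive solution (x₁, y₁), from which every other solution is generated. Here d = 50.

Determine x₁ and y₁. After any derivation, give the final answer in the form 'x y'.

99 14

√50 → a₀=7, period (14); ℓ=1 odd so k=1
step 0: (7, 1)  from 7·(1,0) + (0,1)
step 1: (99, 14)  from 14·(7,1) + (1,0)
(x₁, y₁) = (99, 14);  99² − 50·14² = 1 ✓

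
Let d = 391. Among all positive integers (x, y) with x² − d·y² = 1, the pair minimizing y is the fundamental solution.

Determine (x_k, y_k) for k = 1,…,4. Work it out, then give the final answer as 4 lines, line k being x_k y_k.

d=391: √d = [19; 1,3,2,2,1,…,3,1,38] (ℓ=16, even), read p_15/q_15
i=0: a=19 ⇒ p=19, q=1
i=1: a=1 ⇒ p=20, q=1
…
i=5: a=1 ⇒ p=613, q=31
i=6: a=1 ⇒ p=1048, q=53
…
i=11: a=1 ⇒ p=268013, q=13554
i=12: a=2 ⇒ p=696292, q=35213
i=13: a=2 ⇒ p=1660597, q=83980
i=14: a=3 ⇒ p=5678083, q=287153
i=15: a=1 ⇒ p=7338680, q=371133
(x₁, y₁) = (7338680, 371133);  7338680² − 391·371133² = 1 ✓
(7338680+371133√391)^2 = 107712448284799 + 5447252648880√391
(7338680+371133√391)^3 = 1580934379957370111960 + 79951288138564985667√391
(7338680+371133√391)^4 = 23203943031010998074028940801 + 1173473838473442730776750240√391

7338680 371133
107712448284799 5447252648880
1580934379957370111960 79951288138564985667
23203943031010998074028940801 1173473838473442730776750240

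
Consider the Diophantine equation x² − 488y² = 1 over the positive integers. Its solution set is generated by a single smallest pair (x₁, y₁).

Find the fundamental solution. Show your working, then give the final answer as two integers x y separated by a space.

d=488: √d = [22; 11,44] (ℓ=2, even), read p_1/q_1
i=0: a=22 ⇒ p=22, q=1
i=1: a=11 ⇒ p=243, q=11
→ (243, 11).  Check: 243²=59049, 488·11²=59048, difference 1.

243 11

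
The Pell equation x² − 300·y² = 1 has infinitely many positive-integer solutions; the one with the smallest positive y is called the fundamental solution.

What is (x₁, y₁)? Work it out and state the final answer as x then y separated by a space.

1351 78

√300 → a₀=17, period (3,8,3,34); ℓ=4 even so k=3
i=0: a=17 ⇒ p=17, q=1
i=1: a=3 ⇒ p=52, q=3
i=2: a=8 ⇒ p=433, q=25
i=3: a=3 ⇒ p=1351, q=78
(x₁, y₁) = (1351, 78);  1351² − 300·78² = 1 ✓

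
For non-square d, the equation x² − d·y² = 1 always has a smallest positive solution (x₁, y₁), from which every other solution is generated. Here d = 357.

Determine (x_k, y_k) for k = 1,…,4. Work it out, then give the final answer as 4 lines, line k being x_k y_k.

3401 180
23133601 1224360
157354750601 8328096540
1070326990454401 56647711440720

√357 = [18; 1,8,2,8,1,36, …], period ℓ=6 (even) → k=5
i=0: a=18 ⇒ p=18, q=1
…
i=3: a=2 ⇒ p=359, q=19
i=4: a=8 ⇒ p=3042, q=161
i=5: a=1 ⇒ p=3401, q=180
(x₁, y₁) = (3401, 180);  3401² − 357·180² = 1 ✓
k=2:  x_2 = 3401·3401+357·180·180 = 23133601,  y_2 = 3401·180+180·3401 = 1224360
k=3:  x_3 = 3401·23133601+357·180·1224360 = 157354750601,  y_3 = 3401·1224360+180·23133601 = 8328096540
k=4:  x_4 = 3401·157354750601+357·180·8328096540 = 1070326990454401,  y_4 = 3401·8328096540+180·157354750601 = 56647711440720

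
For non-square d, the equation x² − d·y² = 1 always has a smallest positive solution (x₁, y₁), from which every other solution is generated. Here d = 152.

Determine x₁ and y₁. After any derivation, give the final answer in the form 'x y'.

37 3

[12; 3,24] for √152; ℓ=2 ⇒ convergent index 1
a_0=12:  p_0=12·1+0=12,  q_0=12·0+1=1
a_1=3:  p_1=3·12+1=37,  q_1=3·1+0=3
fundamental: x₁=37, y₁=3  (since 1369 − 152·9 = 1)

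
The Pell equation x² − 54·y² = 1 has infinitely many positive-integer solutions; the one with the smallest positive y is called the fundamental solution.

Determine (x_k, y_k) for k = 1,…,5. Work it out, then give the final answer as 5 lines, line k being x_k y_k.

√54 = [7; 2,1,6,1,2,14, …], period ℓ=6 (even) → k=5
step 0: (7, 1)  from 7·(1,0) + (0,1)
…
step 2: (22, 3)  from 1·(15,2) + (7,1)
step 3: (147, 20)  from 6·(22,3) + (15,2)
step 4: (169, 23)  from 1·(147,20) + (22,3)
step 5: (485, 66)  from 2·(169,23) + (147,20)
→ (485, 66).  Check: 485²=235225, 54·66²=235224, difference 1.
(485+66√54)^2 = 470449 + 64020√54
(485+66√54)^3 = 456335045 + 62099334√54
(485+66√54)^4 = 442644523201 + 60236289960√54
(485+66√54)^5 = 429364731169925 + 58429139161866√54

485 66
470449 64020
456335045 62099334
442644523201 60236289960
429364731169925 58429139161866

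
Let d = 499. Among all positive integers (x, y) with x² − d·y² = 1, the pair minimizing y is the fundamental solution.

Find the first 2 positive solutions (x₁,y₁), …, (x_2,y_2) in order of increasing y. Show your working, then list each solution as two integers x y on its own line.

[22; 2,1,21,1,2,44] for √499; ℓ=6 ⇒ convergent index 5
i=0: a=22 ⇒ p=22, q=1
i=1: a=2 ⇒ p=45, q=2
i=2: a=1 ⇒ p=67, q=3
…
i=4: a=1 ⇒ p=1519, q=68
i=5: a=2 ⇒ p=4490, q=201
fundamental: x₁=4490, y₁=201  (since 20160100 − 499·40401 = 1)
(4490+201√499)^2 = 40320199 + 1804980√499

4490 201
40320199 1804980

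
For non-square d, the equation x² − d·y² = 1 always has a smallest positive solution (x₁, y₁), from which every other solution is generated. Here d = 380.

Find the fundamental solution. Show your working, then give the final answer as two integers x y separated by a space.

[19; 2,38] for √380; ℓ=2 ⇒ convergent index 1
a_0=19:  p_0=19·1+0=19,  q_0=19·0+1=1
a_1=2:  p_1=2·19+1=39,  q_1=2·1+0=2
fundamental: x₁=39, y₁=2  (since 1521 − 380·4 = 1)

39 2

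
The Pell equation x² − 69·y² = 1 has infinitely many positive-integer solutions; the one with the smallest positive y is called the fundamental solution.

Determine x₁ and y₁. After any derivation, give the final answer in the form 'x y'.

√69 → a₀=8, period (3,3,1,4,1,3,3,16); ℓ=8 even so k=7
a_0=8:  p_0=8·1+0=8,  q_0=8·0+1=1
…
a_4=4:  p_4=4·108+83=515,  q_4=4·13+10=62
a_5=1:  p_5=1·515+108=623,  q_5=1·62+13=75
a_6=3:  p_6=3·623+515=2384,  q_6=3·75+62=287
a_7=3:  p_7=3·2384+623=7775,  q_7=3·287+75=936
→ (7775, 936).  Check: 7775²=60450625, 69·936²=60450624, difference 1.

7775 936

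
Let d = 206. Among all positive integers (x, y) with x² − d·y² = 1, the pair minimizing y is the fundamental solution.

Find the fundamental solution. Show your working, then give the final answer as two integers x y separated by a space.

59535 4148

d=206: √d = [14; 2,1,5,14,5,1,2,28] (ℓ=8, even), read p_7/q_7
i=0: a=14 ⇒ p=14, q=1
i=1: a=2 ⇒ p=29, q=2
i=2: a=1 ⇒ p=43, q=3
i=3: a=5 ⇒ p=244, q=17
i=4: a=14 ⇒ p=3459, q=241
i=5: a=5 ⇒ p=17539, q=1222
i=6: a=1 ⇒ p=20998, q=1463
i=7: a=2 ⇒ p=59535, q=4148
→ (59535, 4148).  Check: 59535²=3544416225, 206·4148²=3544416224, difference 1.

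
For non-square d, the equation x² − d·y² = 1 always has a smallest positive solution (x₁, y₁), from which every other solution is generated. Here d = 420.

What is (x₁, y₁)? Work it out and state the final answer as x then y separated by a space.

41 2

[20; 2,40] for √420; ℓ=2 ⇒ convergent index 1
k=0  a_k=20  p_k/q_k = 20/1
k=1  a_k=2  p_k/q_k = 41/2
fundamental: x₁=41, y₁=2  (since 1681 − 420·4 = 1)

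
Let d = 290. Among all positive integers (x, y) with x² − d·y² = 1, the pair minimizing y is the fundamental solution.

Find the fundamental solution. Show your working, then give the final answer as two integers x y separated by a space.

√290 = [17; 34, …], period ℓ=1 (odd) → k=1
i=0: a=17 ⇒ p=17, q=1
i=1: a=34 ⇒ p=579, q=34
(x₁, y₁) = (579, 34);  579² − 290·34² = 1 ✓

579 34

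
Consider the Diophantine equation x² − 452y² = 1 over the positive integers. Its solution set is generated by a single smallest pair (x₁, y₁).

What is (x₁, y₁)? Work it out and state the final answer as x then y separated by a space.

[21; 3,1,5,3,10,3,5,1,3,42] for √452; ℓ=10 ⇒ convergent index 9
i=0: a=21 ⇒ p=21, q=1
i=1: a=3 ⇒ p=64, q=3
i=2: a=1 ⇒ p=85, q=4
i=3: a=5 ⇒ p=489, q=23
…
i=6: a=3 ⇒ p=49579, q=2332
i=7: a=5 ⇒ p=263904, q=12413
i=8: a=1 ⇒ p=313483, q=14745
i=9: a=3 ⇒ p=1204353, q=56648
→ (1204353, 56648).  Check: 1204353²=1450466148609, 452·56648²=1450466148608, difference 1.

1204353 56648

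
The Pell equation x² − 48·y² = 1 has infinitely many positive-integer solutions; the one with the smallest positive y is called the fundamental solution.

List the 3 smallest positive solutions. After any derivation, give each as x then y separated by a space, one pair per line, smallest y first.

7 1
97 14
1351 195

√48 → a₀=6, period (1,12); ℓ=2 even so k=1
i=0: a=6 ⇒ p=6, q=1
i=1: a=1 ⇒ p=7, q=1
fundamental: x₁=7, y₁=1  (since 49 − 48·1 = 1)
(7+1√48)^2 = 97 + 14√48
(7+1√48)^3 = 1351 + 195√48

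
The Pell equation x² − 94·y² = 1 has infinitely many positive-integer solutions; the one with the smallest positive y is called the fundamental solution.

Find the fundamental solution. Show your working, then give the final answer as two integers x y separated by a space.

√94 → a₀=9, period (1,2,3,1,1,…,2,1,18); ℓ=16 even so k=15
a_0=9:  p_0=9·1+0=9,  q_0=9·0+1=1
a_1=1:  p_1=1·9+1=10,  q_1=1·1+0=1
…
a_3=3:  p_3=3·29+10=97,  q_3=3·3+1=10
a_4=1:  p_4=1·97+29=126,  q_4=1·10+3=13
…
a_6=5:  p_6=5·223+126=1241,  q_6=5·23+13=128
…
a_10=5:  p_10=5·14417+12953=85038,  q_10=5·1487+1336=8771
a_11=1:  p_11=1·85038+14417=99455,  q_11=1·8771+1487=10258
…
a_13=3:  p_13=3·184493+99455=652934,  q_13=3·19029+10258=67345
a_14=2:  p_14=2·652934+184493=1490361,  q_14=2·67345+19029=153719
a_15=1:  p_15=1·1490361+652934=2143295,  q_15=1·153719+67345=221064
→ (2143295, 221064).  Check: 2143295²=4593713457025, 94·221064²=4593713457024, difference 1.

2143295 221064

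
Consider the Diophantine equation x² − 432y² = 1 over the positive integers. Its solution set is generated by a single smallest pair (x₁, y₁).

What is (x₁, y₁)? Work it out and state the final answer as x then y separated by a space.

[20; 1,3,1,1,1,3,1,40] for √432; ℓ=8 ⇒ convergent index 7
i=0: a=20 ⇒ p=20, q=1
i=1: a=1 ⇒ p=21, q=1
…
i=6: a=3 ⇒ p=1060, q=51
i=7: a=1 ⇒ p=1351, q=65
fundamental: x₁=1351, y₁=65  (since 1825201 − 432·4225 = 1)

1351 65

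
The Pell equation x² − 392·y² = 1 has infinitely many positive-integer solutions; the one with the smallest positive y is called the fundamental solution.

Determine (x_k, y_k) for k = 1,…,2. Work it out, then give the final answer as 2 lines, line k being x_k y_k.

d=392: √d = [19; 1,3,1,38] (ℓ=4, even), read p_3/q_3
i=0: a=19 ⇒ p=19, q=1
i=1: a=1 ⇒ p=20, q=1
i=2: a=3 ⇒ p=79, q=4
i=3: a=1 ⇒ p=99, q=5
(x₁, y₁) = (99, 5);  99² − 392·5² = 1 ✓
(x_2, y_2) = (99·99 + 392·5·5, 99·5 + 5·99) = (19601, 990)

99 5
19601 990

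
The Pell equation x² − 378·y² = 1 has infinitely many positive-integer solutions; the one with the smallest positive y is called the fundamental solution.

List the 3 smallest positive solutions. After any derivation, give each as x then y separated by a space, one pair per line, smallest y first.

√378 = [19; 2,3,1,4,1,3,2,38, …], period ℓ=8 (even) → k=7
k=0  a_k=19  p_k/q_k = 19/1
…
k=3  a_k=1  p_k/q_k = 175/9
…
k=6  a_k=3  p_k/q_k = 3869/199
k=7  a_k=2  p_k/q_k = 8749/450
fundamental: x₁=8749, y₁=450  (since 76545001 − 378·202500 = 1)
k=2:  x_2 = 8749·8749+378·450·450 = 153090001,  y_2 = 8749·450+450·8749 = 7874100
k=3:  x_3 = 8749·153090001+378·450·7874100 = 2678768828749,  y_3 = 8749·7874100+450·153090001 = 137781001350

8749 450
153090001 7874100
2678768828749 137781001350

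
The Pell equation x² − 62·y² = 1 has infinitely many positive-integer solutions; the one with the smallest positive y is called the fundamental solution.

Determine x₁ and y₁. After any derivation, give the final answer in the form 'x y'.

63 8

√62 → a₀=7, period (1,6,1,14); ℓ=4 even so k=3
step 0: (7, 1)  from 7·(1,0) + (0,1)
step 1: (8, 1)  from 1·(7,1) + (1,0)
step 2: (55, 7)  from 6·(8,1) + (7,1)
step 3: (63, 8)  from 1·(55,7) + (8,1)
→ (63, 8).  Check: 63²=3969, 62·8²=3968, difference 1.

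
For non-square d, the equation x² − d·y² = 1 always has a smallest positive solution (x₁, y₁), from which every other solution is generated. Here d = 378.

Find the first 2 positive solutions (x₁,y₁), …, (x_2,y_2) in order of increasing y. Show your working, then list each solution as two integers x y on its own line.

8749 450
153090001 7874100

[19; 2,3,1,4,1,3,2,38] for √378; ℓ=8 ⇒ convergent index 7
step 0: (19, 1)  from 19·(1,0) + (0,1)
…
step 2: (136, 7)  from 3·(39,2) + (19,1)
step 3: (175, 9)  from 1·(136,7) + (39,2)
step 4: (836, 43)  from 4·(175,9) + (136,7)
…
step 6: (3869, 199)  from 3·(1011,52) + (836,43)
step 7: (8749, 450)  from 2·(3869,199) + (1011,52)
(x₁, y₁) = (8749, 450);  8749² − 378·450² = 1 ✓
(8749+450√378)^2 = 153090001 + 7874100√378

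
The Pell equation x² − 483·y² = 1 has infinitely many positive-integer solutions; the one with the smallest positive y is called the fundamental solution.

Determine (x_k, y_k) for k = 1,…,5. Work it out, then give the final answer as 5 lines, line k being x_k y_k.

22 1
967 44
42526 1935
1870177 85096
82245262 3742289

d=483: √d = [21; 1,42] (ℓ=2, even), read p_1/q_1
step 0: (21, 1)  from 21·(1,0) + (0,1)
step 1: (22, 1)  from 1·(21,1) + (1,0)
(x₁, y₁) = (22, 1);  22² − 483·1² = 1 ✓
(x_2, y_2) = (22·22 + 483·1·1, 22·1 + 1·22) = (967, 44)
(x_3, y_3) = (22·967 + 483·1·44, 22·44 + 1·967) = (42526, 1935)
(x_4, y_4) = (22·42526 + 483·1·1935, 22·1935 + 1·42526) = (1870177, 85096)
(x_5, y_5) = (22·1870177 + 483·1·85096, 22·85096 + 1·1870177) = (82245262, 3742289)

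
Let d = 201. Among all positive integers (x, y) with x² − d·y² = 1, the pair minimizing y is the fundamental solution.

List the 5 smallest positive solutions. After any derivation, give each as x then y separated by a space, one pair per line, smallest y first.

515095 36332
530645718049 37428863080
546665912276384215 38558840456348868
563169756167477608732801 39722931849688611461840
580171851105627091828167877975 40922167162192151801416600732

d=201: √d = [14; 5,1,1,1,2,…,1,5,28] (ℓ=14, even), read p_13/q_13
k=0  a_k=14  p_k/q_k = 14/1
k=1  a_k=5  p_k/q_k = 71/5
k=2  a_k=1  p_k/q_k = 85/6
k=3  a_k=1  p_k/q_k = 156/11
k=4  a_k=1  p_k/q_k = 241/17
k=5  a_k=2  p_k/q_k = 638/45
…
k=7  a_k=8  p_k/q_k = 7670/541
k=8  a_k=1  p_k/q_k = 8549/603
k=9  a_k=2  p_k/q_k = 24768/1747
k=10  a_k=1  p_k/q_k = 33317/2350
…
k=12  a_k=1  p_k/q_k = 91402/6447
k=13  a_k=5  p_k/q_k = 515095/36332
(x₁, y₁) = (515095, 36332);  515095² − 201·36332² = 1 ✓
n=2: (515095,36332)∘(515095,36332) = (515095·515095+201·36332·36332, 515095·36332+36332·515095) = (530645718049,37428863080)
n=3: (530645718049,37428863080)∘(515095,36332) = (515095·530645718049+201·36332·37428863080, 515095·37428863080+36332·530645718049) = (546665912276384215,38558840456348868)
n=4: (546665912276384215,38558840456348868)∘(515095,36332) = (515095·546665912276384215+201·36332·38558840456348868, 515095·38558840456348868+36332·546665912276384215) = (563169756167477608732801,39722931849688611461840)
n=5: (563169756167477608732801,39722931849688611461840)∘(515095,36332) = (515095·563169756167477608732801+201·36332·39722931849688611461840, 515095·39722931849688611461840+36332·563169756167477608732801) = (580171851105627091828167877975,40922167162192151801416600732)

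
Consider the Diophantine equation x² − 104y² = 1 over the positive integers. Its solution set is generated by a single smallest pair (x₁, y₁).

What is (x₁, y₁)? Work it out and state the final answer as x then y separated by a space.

51 5

√104 → a₀=10, period (5,20); ℓ=2 even so k=1
k=0  a_k=10  p_k/q_k = 10/1
k=1  a_k=5  p_k/q_k = 51/5
(x₁, y₁) = (51, 5);  51² − 104·5² = 1 ✓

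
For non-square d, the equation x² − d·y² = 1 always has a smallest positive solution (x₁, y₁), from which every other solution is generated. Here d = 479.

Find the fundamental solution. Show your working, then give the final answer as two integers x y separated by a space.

[21; 1,7,1,3,2,21,2,3,1,7,1,42] for √479; ℓ=12 ⇒ convergent index 11
k=0  a_k=21  p_k/q_k = 21/1
k=1  a_k=1  p_k/q_k = 22/1
k=2  a_k=7  p_k/q_k = 175/8
k=3  a_k=1  p_k/q_k = 197/9
…
k=5  a_k=2  p_k/q_k = 1729/79
k=6  a_k=21  p_k/q_k = 37075/1694
…
k=8  a_k=3  p_k/q_k = 264712/12095
k=9  a_k=1  p_k/q_k = 340591/15562
k=10  a_k=7  p_k/q_k = 2648849/121029
k=11  a_k=1  p_k/q_k = 2989440/136591
fundamental: x₁=2989440, y₁=136591  (since 8936751513600 − 479·18657101281 = 1)

2989440 136591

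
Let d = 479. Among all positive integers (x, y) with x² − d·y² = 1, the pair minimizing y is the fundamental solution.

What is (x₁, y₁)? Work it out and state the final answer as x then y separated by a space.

[21; 1,7,1,3,2,21,2,3,1,7,1,42] for √479; ℓ=12 ⇒ convergent index 11
k=0  a_k=21  p_k/q_k = 21/1
k=1  a_k=1  p_k/q_k = 22/1
k=2  a_k=7  p_k/q_k = 175/8
k=3  a_k=1  p_k/q_k = 197/9
k=4  a_k=3  p_k/q_k = 766/35
k=5  a_k=2  p_k/q_k = 1729/79
k=6  a_k=21  p_k/q_k = 37075/1694
k=7  a_k=2  p_k/q_k = 75879/3467
k=8  a_k=3  p_k/q_k = 264712/12095
k=9  a_k=1  p_k/q_k = 340591/15562
k=10  a_k=7  p_k/q_k = 2648849/121029
k=11  a_k=1  p_k/q_k = 2989440/136591
(x₁, y₁) = (2989440, 136591);  2989440² − 479·136591² = 1 ✓

2989440 136591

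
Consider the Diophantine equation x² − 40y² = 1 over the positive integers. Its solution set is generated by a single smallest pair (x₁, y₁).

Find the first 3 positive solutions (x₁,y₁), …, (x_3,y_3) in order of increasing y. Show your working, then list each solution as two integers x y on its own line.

√40 = [6; 3,12, …], period ℓ=2 (even) → k=1
i=0: a=6 ⇒ p=6, q=1
i=1: a=3 ⇒ p=19, q=3
→ (19, 3).  Check: 19²=361, 40·3²=360, difference 1.
(x_2, y_2) = (19·19 + 40·3·3, 19·3 + 3·19) = (721, 114)
(x_3, y_3) = (19·721 + 40·3·114, 19·114 + 3·721) = (27379, 4329)

19 3
721 114
27379 4329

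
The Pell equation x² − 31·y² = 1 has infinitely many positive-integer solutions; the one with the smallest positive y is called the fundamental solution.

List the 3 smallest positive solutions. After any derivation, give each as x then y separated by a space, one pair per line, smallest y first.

d=31: √d = [5; 1,1,3,5,3,1,1,10] (ℓ=8, even), read p_7/q_7
a_0=5:  p_0=5·1+0=5,  q_0=5·0+1=1
a_1=1:  p_1=1·5+1=6,  q_1=1·1+0=1
a_2=1:  p_2=1·6+5=11,  q_2=1·1+1=2
a_3=3:  p_3=3·11+6=39,  q_3=3·2+1=7
a_4=5:  p_4=5·39+11=206,  q_4=5·7+2=37
a_5=3:  p_5=3·206+39=657,  q_5=3·37+7=118
a_6=1:  p_6=1·657+206=863,  q_6=1·118+37=155
a_7=1:  p_7=1·863+657=1520,  q_7=1·155+118=273
fundamental: x₁=1520, y₁=273  (since 2310400 − 31·74529 = 1)
k=2:  x_2 = 1520·1520+31·273·273 = 4620799,  y_2 = 1520·273+273·1520 = 829920
k=3:  x_3 = 1520·4620799+31·273·829920 = 14047227440,  y_3 = 1520·829920+273·4620799 = 2522956527

1520 273
4620799 829920
14047227440 2522956527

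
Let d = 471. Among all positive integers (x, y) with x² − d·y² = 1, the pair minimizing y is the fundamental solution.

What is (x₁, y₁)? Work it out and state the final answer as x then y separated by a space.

7838695 361188

[21; 1,2,2,1,3,…,2,1,42] for √471; ℓ=14 ⇒ convergent index 13
a_0=21:  p_0=21·1+0=21,  q_0=21·0+1=1
a_1=1:  p_1=1·21+1=22,  q_1=1·1+0=1
…
a_3=2:  p_3=2·65+22=152,  q_3=2·3+1=7
…
a_7=14:  p_7=14·3429+803=48809,  q_7=14·158+37=2249
…
a_10=1:  p_10=1·644804+198665=843469,  q_10=1·29711+9154=38865
…
a_12=2:  p_12=2·2331742+843469=5506953,  q_12=2·107441+38865=253747
a_13=1:  p_13=1·5506953+2331742=7838695,  q_13=1·253747+107441=361188
(x₁, y₁) = (7838695, 361188);  7838695² − 471·361188² = 1 ✓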